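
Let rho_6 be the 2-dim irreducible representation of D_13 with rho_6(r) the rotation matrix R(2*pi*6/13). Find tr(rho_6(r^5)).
chi_{rho_6}(r^5) = 2*cos(2*pi*6*5/13) = -2*cos(5*pi/13)

rho_6(r^5) is rotation by angle 2*pi*6*5/13, whose trace is 2*cos(2*pi*6*5/13) = -2*cos(5*pi/13).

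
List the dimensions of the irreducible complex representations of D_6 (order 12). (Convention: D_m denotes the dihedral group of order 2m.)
Dimensions: 1, 1, 1, 1, 2, 2

Proof sketch: There are 6 irreducibles (= number of conjugacy classes). Their dimensions d_i satisfy sum d_i^2 = |G| = 12: 1 + 1 + 1 + 1 + 4 + 4 = 12.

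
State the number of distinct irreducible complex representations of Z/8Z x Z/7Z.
56

Proof sketch: The number of irreducible complex representations of a finite group equals its number of conjugacy classes. Z/8Z x Z/7Z is abelian of order 56, so every element is its own conjugacy class: 56 classes, so Z/8Z x Z/7Z (order 56) has exactly 56 irreducible complex representations.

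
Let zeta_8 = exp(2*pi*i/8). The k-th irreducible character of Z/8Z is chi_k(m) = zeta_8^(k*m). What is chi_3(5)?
chi_3(5) = zeta_8^15 = exp(-I*pi/4)

Justification: chi_3(5) = zeta_8^(3*5) = zeta_8^15. Since zeta_8^8 = 1, this equals zeta_8^7 = exp(2*pi*i*7/8) = exp(-I*pi/4).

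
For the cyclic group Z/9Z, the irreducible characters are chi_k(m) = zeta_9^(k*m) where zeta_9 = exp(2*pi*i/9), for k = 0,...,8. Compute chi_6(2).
chi_6(2) = zeta_9^12 = exp(2*I*pi/3)

Justification: chi_6(2) = zeta_9^(6*2) = zeta_9^12. Since zeta_9^9 = 1, this equals zeta_9^3 = exp(2*pi*i*3/9) = exp(2*I*pi/3).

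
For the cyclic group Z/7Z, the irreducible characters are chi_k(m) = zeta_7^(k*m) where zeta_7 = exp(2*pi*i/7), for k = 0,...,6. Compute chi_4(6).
chi_4(6) = zeta_7^24 = exp(6*I*pi/7)

Explanation: chi_4(6) = zeta_7^(4*6) = zeta_7^24. Since zeta_7^7 = 1, this equals zeta_7^3 = exp(2*pi*i*3/7) = exp(6*I*pi/7).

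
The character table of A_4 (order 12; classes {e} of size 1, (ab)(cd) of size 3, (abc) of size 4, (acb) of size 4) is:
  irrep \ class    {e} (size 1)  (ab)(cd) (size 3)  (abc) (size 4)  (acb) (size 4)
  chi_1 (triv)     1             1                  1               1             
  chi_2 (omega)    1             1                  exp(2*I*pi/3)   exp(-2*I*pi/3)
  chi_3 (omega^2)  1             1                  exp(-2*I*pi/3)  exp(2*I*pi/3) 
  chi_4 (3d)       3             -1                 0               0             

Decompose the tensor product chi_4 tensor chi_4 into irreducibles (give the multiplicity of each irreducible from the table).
chi_4 tensor chi_4 = chi_1 + chi_2 + chi_3 + 2*chi_4 (all other irreducibles have multiplicity 0).

Justification: The character of a tensor product is the pointwise product (chi_4 * chi_4)(C) = chi_4(C) * chi_4(C):
  {e}: (3)*(3), (ab)(cd): (-1)*(-1), (abc): (0)*(0), (acb): (0)*(0)
so (chi_4 * chi_4) takes values
  {e} -> 9, (ab)(cd) -> 1, (abc) -> 0, (acb) -> 0.
Now take the inner product of this character with each irreducible chi from the table, <chi_4*chi_4, chi> = (1/12) sum_C |C| (chi_4*chi_4)(C) conj(chi(C)):
  <chi_4*chi_4, chi_1> = (1/12)[1*(9)*conj(1) + 3*(1)*conj(1) + 4*(0)*conj(1) + 4*(0)*conj(1)]
      = (1/12)[(9) + (3) + (0) + (0)] = 12/12 = 1
  <chi_4*chi_4, chi_2> = (1/12)[1*(9)*conj(1) + 3*(1)*conj(1) + 4*(0)*conj(exp(2*I*pi/3)) + 4*(0)*conj(exp(-2*I*pi/3))]
      = (1/12)[(9) + (3) + (0) + (0)] = 12/12 = 1
  <chi_4*chi_4, chi_3> = (1/12)[1*(9)*conj(1) + 3*(1)*conj(1) + 4*(0)*conj(exp(-2*I*pi/3)) + 4*(0)*conj(exp(2*I*pi/3))]
      = (1/12)[(9) + (3) + (0) + (0)] = 12/12 = 1
  <chi_4*chi_4, chi_4> = (1/12)[1*(9)*conj(3) + 3*(1)*conj(-1) + 4*(0)*conj(0) + 4*(0)*conj(0)]
      = (1/12)[(27) + (-3) + (0) + (0)] = 24/12 = 2
(Exp terms are combined using exp(i*s)*conj(exp(i*t)) = exp(i*(s-t)), and sums of them are collapsed using the identity that for every m > 1 the m distinct m-th roots of unity sum to 0, e.g. 1 + exp(2*I*pi/3) + exp(-2*I*pi/3) = 0.)
Hence the multiplicities are chi_1: 1, chi_2: 1, chi_3: 1, chi_4: 2. Dimension check: dim(chi_4)*dim(chi_4) = 3*3 = 9 and sum (mult * dim) = 1*1 + 1*1 + 1*1 + 2*3 = 9.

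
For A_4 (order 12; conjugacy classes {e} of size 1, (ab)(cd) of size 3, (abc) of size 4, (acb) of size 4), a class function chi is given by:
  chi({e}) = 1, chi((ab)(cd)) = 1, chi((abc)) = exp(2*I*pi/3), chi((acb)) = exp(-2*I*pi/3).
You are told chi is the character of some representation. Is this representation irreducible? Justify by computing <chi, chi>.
Irreducible: <chi, chi> = 1.

Explanation: <chi, chi> = (1/|G|) sum_C |C| * |chi(C)|^2 = (1/12)[1*|1|^2 + 3*|1|^2 + 4*|exp(2*I*pi/3)|^2 + 4*|exp(-2*I*pi/3)|^2]
  = (1/12)[(1) + (3) + (4) + (4)] = 12/12 = 1.
(Exp terms are combined using exp(i*s)*conj(exp(i*t)) = exp(i*(s-t)), and sums of them are collapsed using the identity that for every m > 1 the m distinct m-th roots of unity sum to 0, e.g. 1 + exp(2*I*pi/3) + exp(-2*I*pi/3) = 0.)
A character is irreducible iff <chi, chi> = 1, so this representation is irreducible.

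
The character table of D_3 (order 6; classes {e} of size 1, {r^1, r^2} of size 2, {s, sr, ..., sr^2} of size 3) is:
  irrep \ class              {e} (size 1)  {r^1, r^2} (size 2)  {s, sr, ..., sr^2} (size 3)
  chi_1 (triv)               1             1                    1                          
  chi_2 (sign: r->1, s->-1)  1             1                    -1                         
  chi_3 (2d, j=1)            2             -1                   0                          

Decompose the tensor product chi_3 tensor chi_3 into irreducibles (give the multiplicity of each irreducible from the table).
chi_3 tensor chi_3 = chi_1 + chi_2 + chi_3 (all other irreducibles have multiplicity 0).

Details: The character of a tensor product is the pointwise product (chi_3 * chi_3)(C) = chi_3(C) * chi_3(C):
  {e}: (2)*(2), {r^1, r^2}: (-1)*(-1), {s, sr, ..., sr^2}: (0)*(0)
so (chi_3 * chi_3) takes values
  {e} -> 4, {r^1, r^2} -> 1, {s, sr, ..., sr^2} -> 0.
Now take the inner product of this character with each irreducible chi from the table, <chi_3*chi_3, chi> = (1/6) sum_C |C| (chi_3*chi_3)(C) conj(chi(C)):
  <chi_3*chi_3, chi_1> = (1/6)[1*(4)*conj(1) + 2*(1)*conj(1) + 3*(0)*conj(1)]
      = (1/6)[(4) + (2) + (0)] = 6/6 = 1
  <chi_3*chi_3, chi_2> = (1/6)[1*(4)*conj(1) + 2*(1)*conj(1) + 3*(0)*conj(-1)]
      = (1/6)[(4) + (2) + (0)] = 6/6 = 1
  <chi_3*chi_3, chi_3> = (1/6)[1*(4)*conj(2) + 2*(1)*conj(-1) + 3*(0)*conj(0)]
      = (1/6)[(8) + (-2) + (0)] = 6/6 = 1
Hence the multiplicities are chi_1: 1, chi_2: 1, chi_3: 1. Dimension check: dim(chi_3)*dim(chi_3) = 2*2 = 4 and sum (mult * dim) = 1*1 + 1*1 + 1*2 = 4.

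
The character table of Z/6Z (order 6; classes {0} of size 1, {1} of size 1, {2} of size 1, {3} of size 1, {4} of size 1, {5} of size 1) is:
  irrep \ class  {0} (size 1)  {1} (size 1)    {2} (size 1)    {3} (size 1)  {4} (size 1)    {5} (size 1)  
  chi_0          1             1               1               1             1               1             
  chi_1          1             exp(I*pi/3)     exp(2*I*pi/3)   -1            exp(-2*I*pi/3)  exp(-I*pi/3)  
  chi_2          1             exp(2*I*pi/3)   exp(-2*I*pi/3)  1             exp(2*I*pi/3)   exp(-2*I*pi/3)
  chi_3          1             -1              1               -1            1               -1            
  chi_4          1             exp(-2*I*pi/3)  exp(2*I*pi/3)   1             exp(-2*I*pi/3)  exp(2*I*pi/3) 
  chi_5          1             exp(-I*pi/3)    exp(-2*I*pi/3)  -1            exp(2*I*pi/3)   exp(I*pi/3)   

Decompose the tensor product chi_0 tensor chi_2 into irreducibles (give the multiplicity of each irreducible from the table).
chi_0 tensor chi_2 = chi_2 (all other irreducibles have multiplicity 0).

Proof sketch: The character of a tensor product is the pointwise product (chi_0 * chi_2)(C) = chi_0(C) * chi_2(C):
  {0}: (1)*(1), {1}: (1)*(exp(2*I*pi/3)), {2}: (1)*(exp(-2*I*pi/3)), {3}: (1)*(1), {4}: (1)*(exp(2*I*pi/3)), {5}: (1)*(exp(-2*I*pi/3))
so (chi_0 * chi_2) takes values
  {0} -> 1, {1} -> exp(2*I*pi/3), {2} -> exp(-2*I*pi/3), {3} -> 1, {4} -> exp(2*I*pi/3), {5} -> exp(-2*I*pi/3).
Now take the inner product of this character with each irreducible chi from the table, <chi_0*chi_2, chi> = (1/6) sum_C |C| (chi_0*chi_2)(C) conj(chi(C)):
  <chi_0*chi_2, chi_0> = (1/6)[1*(1)*conj(1) + 1*(exp(2*I*pi/3))*conj(1) + 1*(exp(-2*I*pi/3))*conj(1) + 1*(1)*conj(1) + 1*(exp(2*I*pi/3))*conj(1) + 1*(exp(-2*I*pi/3))*conj(1)]
      = (1/6)[(1) + (exp(2*I*pi/3)) + (exp(-2*I*pi/3)) + (1) + (exp(2*I*pi/3)) + (exp(-2*I*pi/3))] = 0/6 = 0
  <chi_0*chi_2, chi_1> = (1/6)[1*(1)*conj(1) + 1*(exp(2*I*pi/3))*conj(exp(I*pi/3)) + 1*(exp(-2*I*pi/3))*conj(exp(2*I*pi/3)) + 1*(1)*conj(-1) + 1*(exp(2*I*pi/3))*conj(exp(-2*I*pi/3)) + 1*(exp(-2*I*pi/3))*conj(exp(-I*pi/3))]
      = (1/6)[(1) + (exp(I*pi/3)) + (exp(2*I*pi/3)) + (-1) + (exp(-2*I*pi/3)) + (exp(-I*pi/3))] = 0/6 = 0
  <chi_0*chi_2, chi_2> = (1/6)[1*(1)*conj(1) + 1*(exp(2*I*pi/3))*conj(exp(2*I*pi/3)) + 1*(exp(-2*I*pi/3))*conj(exp(-2*I*pi/3)) + 1*(1)*conj(1) + 1*(exp(2*I*pi/3))*conj(exp(2*I*pi/3)) + 1*(exp(-2*I*pi/3))*conj(exp(-2*I*pi/3))]
      = (1/6)[(1) + (1) + (1) + (1) + (1) + (1)] = 6/6 = 1
  <chi_0*chi_2, chi_3> = (1/6)[1*(1)*conj(1) + 1*(exp(2*I*pi/3))*conj(-1) + 1*(exp(-2*I*pi/3))*conj(1) + 1*(1)*conj(-1) + 1*(exp(2*I*pi/3))*conj(1) + 1*(exp(-2*I*pi/3))*conj(-1)]
      = (1/6)[(1) + (-exp(2*I*pi/3)) + (exp(-2*I*pi/3)) + (-1) + (exp(2*I*pi/3)) + (-exp(-2*I*pi/3))] = 0/6 = 0
  <chi_0*chi_2, chi_4> = (1/6)[1*(1)*conj(1) + 1*(exp(2*I*pi/3))*conj(exp(-2*I*pi/3)) + 1*(exp(-2*I*pi/3))*conj(exp(2*I*pi/3)) + 1*(1)*conj(1) + 1*(exp(2*I*pi/3))*conj(exp(-2*I*pi/3)) + 1*(exp(-2*I*pi/3))*conj(exp(2*I*pi/3))]
      = (1/6)[(1) + (exp(-2*I*pi/3)) + (exp(2*I*pi/3)) + (1) + (exp(-2*I*pi/3)) + (exp(2*I*pi/3))] = 0/6 = 0
  <chi_0*chi_2, chi_5> = (1/6)[1*(1)*conj(1) + 1*(exp(2*I*pi/3))*conj(exp(-I*pi/3)) + 1*(exp(-2*I*pi/3))*conj(exp(-2*I*pi/3)) + 1*(1)*conj(-1) + 1*(exp(2*I*pi/3))*conj(exp(2*I*pi/3)) + 1*(exp(-2*I*pi/3))*conj(exp(I*pi/3))]
      = (1/6)[(1) + (-1) + (1) + (-1) + (1) + (-1)] = 0/6 = 0
(Exp terms are combined using exp(i*s)*conj(exp(i*t)) = exp(i*(s-t)), and sums of them are collapsed using the identity that for every m > 1 the m distinct m-th roots of unity sum to 0, e.g. 1 + exp(2*I*pi/3) + exp(-2*I*pi/3) = 0.)
Hence the multiplicities are chi_2: 1. Dimension check: dim(chi_0)*dim(chi_2) = 1*1 = 1 and sum (mult * dim) = 1*1 = 1.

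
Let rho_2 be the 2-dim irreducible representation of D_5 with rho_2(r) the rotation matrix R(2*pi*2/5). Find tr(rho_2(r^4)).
chi_{rho_2}(r^4) = 2*cos(2*pi*2*4/5) = -sqrt(5)/2 - 1/2

Solution. rho_2(r^4) is rotation by angle 2*pi*2*4/5, whose trace is 2*cos(2*pi*2*4/5) = -sqrt(5)/2 - 1/2.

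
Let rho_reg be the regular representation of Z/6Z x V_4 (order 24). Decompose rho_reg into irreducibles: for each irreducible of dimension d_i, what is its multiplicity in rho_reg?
Each irreducible V_i of dimension d_i appears with multiplicity d_i, i.e. rho_reg = (direct sum over all irreducibles V_i) d_i V_i. The irreducible dimensions for Z/6Z x V_4 are 1, 1, 1, 1, 1, 1, 1, 1, 1, 1, 1, 1, 1, 1, 1, 1, 1, 1, 1, 1, 1, 1, 1, 1: 24 irreducibles of dimension 1, each with multiplicity 1. Total dimension 24*1*1 = 24 = |G|.

Solution. General theorem: in the regular representation of a finite group G, each irreducible appears with multiplicity equal to its dimension. Check: dim(rho_reg) = sum d_i^2 = 1 + 1 + 1 + 1 + 1 + 1 + 1 + 1 + 1 + 1 + 1 + 1 + 1 + 1 + 1 + 1 + 1 + 1 + 1 + 1 + 1 + 1 + 1 + 1 = 24 = |G|.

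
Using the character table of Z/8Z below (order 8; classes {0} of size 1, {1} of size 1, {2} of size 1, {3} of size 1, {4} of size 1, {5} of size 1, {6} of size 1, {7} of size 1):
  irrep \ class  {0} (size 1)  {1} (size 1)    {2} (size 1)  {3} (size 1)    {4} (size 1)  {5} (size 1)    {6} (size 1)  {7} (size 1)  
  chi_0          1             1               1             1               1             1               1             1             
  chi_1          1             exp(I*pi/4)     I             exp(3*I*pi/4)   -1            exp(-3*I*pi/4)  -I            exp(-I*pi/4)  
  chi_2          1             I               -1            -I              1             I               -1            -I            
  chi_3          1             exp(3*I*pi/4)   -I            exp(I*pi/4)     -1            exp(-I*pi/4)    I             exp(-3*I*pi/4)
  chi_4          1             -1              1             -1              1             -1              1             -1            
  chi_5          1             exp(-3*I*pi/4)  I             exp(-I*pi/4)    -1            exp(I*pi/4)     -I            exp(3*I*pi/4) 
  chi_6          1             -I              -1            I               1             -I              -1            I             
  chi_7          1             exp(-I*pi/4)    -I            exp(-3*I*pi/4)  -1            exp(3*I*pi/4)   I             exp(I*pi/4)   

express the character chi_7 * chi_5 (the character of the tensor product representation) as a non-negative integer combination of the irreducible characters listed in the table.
chi_7 tensor chi_5 = chi_4 (all other irreducibles have multiplicity 0).

Working: The character of a tensor product is the pointwise product (chi_7 * chi_5)(C) = chi_7(C) * chi_5(C):
  {0}: (1)*(1), {1}: (exp(-I*pi/4))*(exp(-3*I*pi/4)), {2}: (-I)*(I), {3}: (exp(-3*I*pi/4))*(exp(-I*pi/4)), {4}: (-1)*(-1), {5}: (exp(3*I*pi/4))*(exp(I*pi/4)), {6}: (I)*(-I), {7}: (exp(I*pi/4))*(exp(3*I*pi/4))
so (chi_7 * chi_5) takes values
  {0} -> 1, {1} -> -1, {2} -> 1, {3} -> -1, {4} -> 1, {5} -> -1, {6} -> 1, {7} -> -1.
Now take the inner product of this character with each irreducible chi from the table, <chi_7*chi_5, chi> = (1/8) sum_C |C| (chi_7*chi_5)(C) conj(chi(C)):
  <chi_7*chi_5, chi_0> = (1/8)[1*(1)*conj(1) + 1*(-1)*conj(1) + 1*(1)*conj(1) + 1*(-1)*conj(1) + 1*(1)*conj(1) + 1*(-1)*conj(1) + 1*(1)*conj(1) + 1*(-1)*conj(1)]
      = (1/8)[(1) + (-1) + (1) + (-1) + (1) + (-1) + (1) + (-1)] = 0/8 = 0
  <chi_7*chi_5, chi_1> = (1/8)[1*(1)*conj(1) + 1*(-1)*conj(exp(I*pi/4)) + 1*(1)*conj(I) + 1*(-1)*conj(exp(3*I*pi/4)) + 1*(1)*conj(-1) + 1*(-1)*conj(exp(-3*I*pi/4)) + 1*(1)*conj(-I) + 1*(-1)*conj(exp(-I*pi/4))]
      = (1/8)[(1) + (-exp(-I*pi/4)) + (-I) + (-exp(-3*I*pi/4)) + (-1) + (-exp(3*I*pi/4)) + (I) + (-exp(I*pi/4))] = 0/8 = 0
  <chi_7*chi_5, chi_2> = (1/8)[1*(1)*conj(1) + 1*(-1)*conj(I) + 1*(1)*conj(-1) + 1*(-1)*conj(-I) + 1*(1)*conj(1) + 1*(-1)*conj(I) + 1*(1)*conj(-1) + 1*(-1)*conj(-I)]
      = (1/8)[(1) + (I) + (-1) + (-I) + (1) + (I) + (-1) + (-I)] = 0/8 = 0
  <chi_7*chi_5, chi_3> = (1/8)[1*(1)*conj(1) + 1*(-1)*conj(exp(3*I*pi/4)) + 1*(1)*conj(-I) + 1*(-1)*conj(exp(I*pi/4)) + 1*(1)*conj(-1) + 1*(-1)*conj(exp(-I*pi/4)) + 1*(1)*conj(I) + 1*(-1)*conj(exp(-3*I*pi/4))]
      = (1/8)[(1) + (-exp(-3*I*pi/4)) + (I) + (-exp(-I*pi/4)) + (-1) + (-exp(I*pi/4)) + (-I) + (-exp(3*I*pi/4))] = 0/8 = 0
  <chi_7*chi_5, chi_4> = (1/8)[1*(1)*conj(1) + 1*(-1)*conj(-1) + 1*(1)*conj(1) + 1*(-1)*conj(-1) + 1*(1)*conj(1) + 1*(-1)*conj(-1) + 1*(1)*conj(1) + 1*(-1)*conj(-1)]
      = (1/8)[(1) + (1) + (1) + (1) + (1) + (1) + (1) + (1)] = 8/8 = 1
  <chi_7*chi_5, chi_5> = (1/8)[1*(1)*conj(1) + 1*(-1)*conj(exp(-3*I*pi/4)) + 1*(1)*conj(I) + 1*(-1)*conj(exp(-I*pi/4)) + 1*(1)*conj(-1) + 1*(-1)*conj(exp(I*pi/4)) + 1*(1)*conj(-I) + 1*(-1)*conj(exp(3*I*pi/4))]
      = (1/8)[(1) + (-exp(3*I*pi/4)) + (-I) + (-exp(I*pi/4)) + (-1) + (-exp(-I*pi/4)) + (I) + (-exp(-3*I*pi/4))] = 0/8 = 0
  <chi_7*chi_5, chi_6> = (1/8)[1*(1)*conj(1) + 1*(-1)*conj(-I) + 1*(1)*conj(-1) + 1*(-1)*conj(I) + 1*(1)*conj(1) + 1*(-1)*conj(-I) + 1*(1)*conj(-1) + 1*(-1)*conj(I)]
      = (1/8)[(1) + (-I) + (-1) + (I) + (1) + (-I) + (-1) + (I)] = 0/8 = 0
  <chi_7*chi_5, chi_7> = (1/8)[1*(1)*conj(1) + 1*(-1)*conj(exp(-I*pi/4)) + 1*(1)*conj(-I) + 1*(-1)*conj(exp(-3*I*pi/4)) + 1*(1)*conj(-1) + 1*(-1)*conj(exp(3*I*pi/4)) + 1*(1)*conj(I) + 1*(-1)*conj(exp(I*pi/4))]
      = (1/8)[(1) + (-exp(I*pi/4)) + (I) + (-exp(3*I*pi/4)) + (-1) + (-exp(-3*I*pi/4)) + (-I) + (-exp(-I*pi/4))] = 0/8 = 0
(Exp terms are combined using exp(i*s)*conj(exp(i*t)) = exp(i*(s-t)), and sums of them are collapsed using the identity that for every m > 1 the m distinct m-th roots of unity sum to 0, e.g. 1 + exp(2*I*pi/3) + exp(-2*I*pi/3) = 0.)
Hence the multiplicities are chi_4: 1. Dimension check: dim(chi_7)*dim(chi_5) = 1*1 = 1 and sum (mult * dim) = 1*1 = 1.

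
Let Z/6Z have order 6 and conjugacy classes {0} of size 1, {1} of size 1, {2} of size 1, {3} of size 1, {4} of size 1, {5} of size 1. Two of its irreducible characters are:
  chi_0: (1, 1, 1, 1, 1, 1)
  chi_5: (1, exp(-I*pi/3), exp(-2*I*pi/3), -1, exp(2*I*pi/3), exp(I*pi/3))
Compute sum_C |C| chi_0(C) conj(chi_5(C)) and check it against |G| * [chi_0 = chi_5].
Sum = 0; so <chi_0, chi_5> = 0 (distinct irreducibles are orthogonal).

Proof sketch: Compute term by term over conjugacy classes (|C| * chi_0(C) * conj(chi_5(C))):
  1*(1)*conj(1) + 1*(1)*conj(exp(-I*pi/3)) + 1*(1)*conj(exp(-2*I*pi/3)) + 1*(1)*conj(-1) + 1*(1)*conj(exp(2*I*pi/3)) + 1*(1)*conj(exp(I*pi/3))
  = (1) + (exp(I*pi/3)) + (exp(2*I*pi/3)) + (-1) + (exp(-2*I*pi/3)) + (exp(-I*pi/3))
  = 0.
(Exp terms are combined using exp(i*s)*conj(exp(i*t)) = exp(i*(s-t)), and sums of them are collapsed using the identity that for every m > 1 the m distinct m-th roots of unity sum to 0, e.g. 1 + exp(2*I*pi/3) + exp(-2*I*pi/3) = 0.)
Dividing by |G| = 6 gives 0/6 = 0, matching the row-orthogonality relation <chi_0, chi_5> = [chi_0 = chi_5].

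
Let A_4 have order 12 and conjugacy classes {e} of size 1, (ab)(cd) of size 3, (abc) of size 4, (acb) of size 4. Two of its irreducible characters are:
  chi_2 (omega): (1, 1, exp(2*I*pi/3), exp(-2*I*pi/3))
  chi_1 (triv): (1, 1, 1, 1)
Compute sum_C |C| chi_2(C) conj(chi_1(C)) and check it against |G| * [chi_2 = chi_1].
Sum = 0; so <chi_2, chi_1> = 0 (distinct irreducibles are orthogonal).

Proof sketch: Compute term by term over conjugacy classes (|C| * chi_2(C) * conj(chi_1(C))):
  1*(1)*conj(1) + 3*(1)*conj(1) + 4*(exp(2*I*pi/3))*conj(1) + 4*(exp(-2*I*pi/3))*conj(1)
  = (1) + (3) + (4*exp(2*I*pi/3)) + (4*exp(-2*I*pi/3))
  = 0.
(Exp terms are combined using exp(i*s)*conj(exp(i*t)) = exp(i*(s-t)), and sums of them are collapsed using the identity that for every m > 1 the m distinct m-th roots of unity sum to 0, e.g. 1 + exp(2*I*pi/3) + exp(-2*I*pi/3) = 0.)
Dividing by |G| = 12 gives 0/12 = 0, matching the row-orthogonality relation <chi_2, chi_1> = [chi_2 = chi_1].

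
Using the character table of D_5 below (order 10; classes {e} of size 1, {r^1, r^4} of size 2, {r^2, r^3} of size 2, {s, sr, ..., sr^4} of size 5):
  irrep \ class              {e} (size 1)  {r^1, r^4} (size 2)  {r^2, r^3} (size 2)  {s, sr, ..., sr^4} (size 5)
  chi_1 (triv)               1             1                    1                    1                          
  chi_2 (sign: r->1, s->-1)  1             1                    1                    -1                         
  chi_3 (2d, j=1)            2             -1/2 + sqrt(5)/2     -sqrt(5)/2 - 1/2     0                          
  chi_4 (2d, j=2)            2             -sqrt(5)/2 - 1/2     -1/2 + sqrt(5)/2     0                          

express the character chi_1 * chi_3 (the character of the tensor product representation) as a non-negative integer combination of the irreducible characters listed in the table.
chi_1 tensor chi_3 = chi_3 (all other irreducibles have multiplicity 0).

Working: The character of a tensor product is the pointwise product (chi_1 * chi_3)(C) = chi_1(C) * chi_3(C):
  {e}: (1)*(2), {r^1, r^4}: (1)*(-1/2 + sqrt(5)/2), {r^2, r^3}: (1)*(-sqrt(5)/2 - 1/2), {s, sr, ..., sr^4}: (1)*(0)
so (chi_1 * chi_3) takes values
  {e} -> 2, {r^1, r^4} -> -1/2 + sqrt(5)/2, {r^2, r^3} -> -sqrt(5)/2 - 1/2, {s, sr, ..., sr^4} -> 0.
Now take the inner product of this character with each irreducible chi from the table, <chi_1*chi_3, chi> = (1/10) sum_C |C| (chi_1*chi_3)(C) conj(chi(C)):
  <chi_1*chi_3, chi_1> = (1/10)[1*(2)*conj(1) + 2*(-1/2 + sqrt(5)/2)*conj(1) + 2*(-sqrt(5)/2 - 1/2)*conj(1) + 5*(0)*conj(1)]
      = (1/10)[(2) + (-1 + sqrt(5)) + (-sqrt(5) - 1) + (0)] = 0/10 = 0
  <chi_1*chi_3, chi_2> = (1/10)[1*(2)*conj(1) + 2*(-1/2 + sqrt(5)/2)*conj(1) + 2*(-sqrt(5)/2 - 1/2)*conj(1) + 5*(0)*conj(-1)]
      = (1/10)[(2) + (-1 + sqrt(5)) + (-sqrt(5) - 1) + (0)] = 0/10 = 0
  <chi_1*chi_3, chi_3> = (1/10)[1*(2)*conj(2) + 2*(-1/2 + sqrt(5)/2)*conj(-1/2 + sqrt(5)/2) + 2*(-sqrt(5)/2 - 1/2)*conj(-sqrt(5)/2 - 1/2) + 5*(0)*conj(0)]
      = (1/10)[(4) + (3 - sqrt(5)) + (sqrt(5) + 3) + (0)] = 10/10 = 1
  <chi_1*chi_3, chi_4> = (1/10)[1*(2)*conj(2) + 2*(-1/2 + sqrt(5)/2)*conj(-sqrt(5)/2 - 1/2) + 2*(-sqrt(5)/2 - 1/2)*conj(-1/2 + sqrt(5)/2) + 5*(0)*conj(0)]
      = (1/10)[(4) + (-2) + (-2) + (0)] = 0/10 = 0
Hence the multiplicities are chi_3: 1. Dimension check: dim(chi_1)*dim(chi_3) = 1*2 = 2 and sum (mult * dim) = 1*2 = 2.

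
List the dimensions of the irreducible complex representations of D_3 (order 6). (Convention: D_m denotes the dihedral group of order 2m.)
Dimensions: 1, 1, 2

Proof sketch: There are 3 irreducibles (= number of conjugacy classes). Their dimensions d_i satisfy sum d_i^2 = |G| = 6: 1 + 1 + 4 = 6.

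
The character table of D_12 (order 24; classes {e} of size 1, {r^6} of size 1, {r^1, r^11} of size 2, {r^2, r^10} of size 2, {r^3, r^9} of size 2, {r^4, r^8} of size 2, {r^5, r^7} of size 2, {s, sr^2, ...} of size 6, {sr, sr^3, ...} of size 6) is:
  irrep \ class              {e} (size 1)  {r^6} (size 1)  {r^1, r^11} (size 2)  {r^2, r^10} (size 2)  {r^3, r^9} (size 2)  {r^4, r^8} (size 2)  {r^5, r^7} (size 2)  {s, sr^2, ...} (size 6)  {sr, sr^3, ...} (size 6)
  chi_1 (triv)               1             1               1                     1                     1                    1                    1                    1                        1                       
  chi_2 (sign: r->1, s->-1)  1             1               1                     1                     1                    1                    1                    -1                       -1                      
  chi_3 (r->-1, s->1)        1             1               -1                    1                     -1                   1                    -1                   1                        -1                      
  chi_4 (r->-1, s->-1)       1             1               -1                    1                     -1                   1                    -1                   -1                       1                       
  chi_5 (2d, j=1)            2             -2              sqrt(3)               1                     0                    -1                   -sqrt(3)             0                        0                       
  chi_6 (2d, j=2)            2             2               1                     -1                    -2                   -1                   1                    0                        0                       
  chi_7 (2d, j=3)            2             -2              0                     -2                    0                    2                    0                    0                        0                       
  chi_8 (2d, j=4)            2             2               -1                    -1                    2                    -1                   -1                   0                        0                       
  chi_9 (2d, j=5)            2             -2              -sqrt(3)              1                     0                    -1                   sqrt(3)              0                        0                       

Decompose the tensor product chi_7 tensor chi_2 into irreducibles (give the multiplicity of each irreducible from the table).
chi_7 tensor chi_2 = chi_7 (all other irreducibles have multiplicity 0).

Why: The character of a tensor product is the pointwise product (chi_7 * chi_2)(C) = chi_7(C) * chi_2(C):
  {e}: (2)*(1), {r^6}: (-2)*(1), {r^1, r^11}: (0)*(1), {r^2, r^10}: (-2)*(1), {r^3, r^9}: (0)*(1), {r^4, r^8}: (2)*(1), {r^5, r^7}: (0)*(1), {s, sr^2, ...}: (0)*(-1), {sr, sr^3, ...}: (0)*(-1)
so (chi_7 * chi_2) takes values
  {e} -> 2, {r^6} -> -2, {r^1, r^11} -> 0, {r^2, r^10} -> -2, {r^3, r^9} -> 0, {r^4, r^8} -> 2, {r^5, r^7} -> 0, {s, sr^2, ...} -> 0, {sr, sr^3, ...} -> 0.
Now take the inner product of this character with each irreducible chi from the table, <chi_7*chi_2, chi> = (1/24) sum_C |C| (chi_7*chi_2)(C) conj(chi(C)):
  <chi_7*chi_2, chi_1> = (1/24)[1*(2)*conj(1) + 1*(-2)*conj(1) + 2*(0)*conj(1) + 2*(-2)*conj(1) + 2*(0)*conj(1) + 2*(2)*conj(1) + 2*(0)*conj(1) + 6*(0)*conj(1) + 6*(0)*conj(1)]
      = (1/24)[(2) + (-2) + (0) + (-4) + (0) + (4) + (0) + (0) + (0)] = 0/24 = 0
  <chi_7*chi_2, chi_2> = (1/24)[1*(2)*conj(1) + 1*(-2)*conj(1) + 2*(0)*conj(1) + 2*(-2)*conj(1) + 2*(0)*conj(1) + 2*(2)*conj(1) + 2*(0)*conj(1) + 6*(0)*conj(-1) + 6*(0)*conj(-1)]
      = (1/24)[(2) + (-2) + (0) + (-4) + (0) + (4) + (0) + (0) + (0)] = 0/24 = 0
  <chi_7*chi_2, chi_3> = (1/24)[1*(2)*conj(1) + 1*(-2)*conj(1) + 2*(0)*conj(-1) + 2*(-2)*conj(1) + 2*(0)*conj(-1) + 2*(2)*conj(1) + 2*(0)*conj(-1) + 6*(0)*conj(1) + 6*(0)*conj(-1)]
      = (1/24)[(2) + (-2) + (0) + (-4) + (0) + (4) + (0) + (0) + (0)] = 0/24 = 0
  <chi_7*chi_2, chi_4> = (1/24)[1*(2)*conj(1) + 1*(-2)*conj(1) + 2*(0)*conj(-1) + 2*(-2)*conj(1) + 2*(0)*conj(-1) + 2*(2)*conj(1) + 2*(0)*conj(-1) + 6*(0)*conj(-1) + 6*(0)*conj(1)]
      = (1/24)[(2) + (-2) + (0) + (-4) + (0) + (4) + (0) + (0) + (0)] = 0/24 = 0
  <chi_7*chi_2, chi_5> = (1/24)[1*(2)*conj(2) + 1*(-2)*conj(-2) + 2*(0)*conj(sqrt(3)) + 2*(-2)*conj(1) + 2*(0)*conj(0) + 2*(2)*conj(-1) + 2*(0)*conj(-sqrt(3)) + 6*(0)*conj(0) + 6*(0)*conj(0)]
      = (1/24)[(4) + (4) + (0) + (-4) + (0) + (-4) + (0) + (0) + (0)] = 0/24 = 0
  <chi_7*chi_2, chi_6> = (1/24)[1*(2)*conj(2) + 1*(-2)*conj(2) + 2*(0)*conj(1) + 2*(-2)*conj(-1) + 2*(0)*conj(-2) + 2*(2)*conj(-1) + 2*(0)*conj(1) + 6*(0)*conj(0) + 6*(0)*conj(0)]
      = (1/24)[(4) + (-4) + (0) + (4) + (0) + (-4) + (0) + (0) + (0)] = 0/24 = 0
  <chi_7*chi_2, chi_7> = (1/24)[1*(2)*conj(2) + 1*(-2)*conj(-2) + 2*(0)*conj(0) + 2*(-2)*conj(-2) + 2*(0)*conj(0) + 2*(2)*conj(2) + 2*(0)*conj(0) + 6*(0)*conj(0) + 6*(0)*conj(0)]
      = (1/24)[(4) + (4) + (0) + (8) + (0) + (8) + (0) + (0) + (0)] = 24/24 = 1
  <chi_7*chi_2, chi_8> = (1/24)[1*(2)*conj(2) + 1*(-2)*conj(2) + 2*(0)*conj(-1) + 2*(-2)*conj(-1) + 2*(0)*conj(2) + 2*(2)*conj(-1) + 2*(0)*conj(-1) + 6*(0)*conj(0) + 6*(0)*conj(0)]
      = (1/24)[(4) + (-4) + (0) + (4) + (0) + (-4) + (0) + (0) + (0)] = 0/24 = 0
  <chi_7*chi_2, chi_9> = (1/24)[1*(2)*conj(2) + 1*(-2)*conj(-2) + 2*(0)*conj(-sqrt(3)) + 2*(-2)*conj(1) + 2*(0)*conj(0) + 2*(2)*conj(-1) + 2*(0)*conj(sqrt(3)) + 6*(0)*conj(0) + 6*(0)*conj(0)]
      = (1/24)[(4) + (4) + (0) + (-4) + (0) + (-4) + (0) + (0) + (0)] = 0/24 = 0
Hence the multiplicities are chi_7: 1. Dimension check: dim(chi_7)*dim(chi_2) = 2*1 = 2 and sum (mult * dim) = 1*2 = 2.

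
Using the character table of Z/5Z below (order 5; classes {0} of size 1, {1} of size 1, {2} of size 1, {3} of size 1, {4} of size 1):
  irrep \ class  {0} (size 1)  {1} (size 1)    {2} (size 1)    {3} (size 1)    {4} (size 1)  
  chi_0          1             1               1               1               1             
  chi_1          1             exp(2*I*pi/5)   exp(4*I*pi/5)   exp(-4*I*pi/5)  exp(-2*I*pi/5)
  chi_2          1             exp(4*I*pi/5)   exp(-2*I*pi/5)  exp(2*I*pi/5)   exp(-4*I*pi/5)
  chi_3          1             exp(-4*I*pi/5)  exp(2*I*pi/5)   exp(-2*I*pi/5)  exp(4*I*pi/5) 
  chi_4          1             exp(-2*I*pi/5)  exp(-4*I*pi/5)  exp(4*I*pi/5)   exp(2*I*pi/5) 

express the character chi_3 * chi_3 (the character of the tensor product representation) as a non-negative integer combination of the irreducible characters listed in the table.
chi_3 tensor chi_3 = chi_1 (all other irreducibles have multiplicity 0).

Explanation: The character of a tensor product is the pointwise product (chi_3 * chi_3)(C) = chi_3(C) * chi_3(C):
  {0}: (1)*(1), {1}: (exp(-4*I*pi/5))*(exp(-4*I*pi/5)), {2}: (exp(2*I*pi/5))*(exp(2*I*pi/5)), {3}: (exp(-2*I*pi/5))*(exp(-2*I*pi/5)), {4}: (exp(4*I*pi/5))*(exp(4*I*pi/5))
so (chi_3 * chi_3) takes values
  {0} -> 1, {1} -> exp(2*I*pi/5), {2} -> exp(4*I*pi/5), {3} -> exp(-4*I*pi/5), {4} -> exp(-2*I*pi/5).
Now take the inner product of this character with each irreducible chi from the table, <chi_3*chi_3, chi> = (1/5) sum_C |C| (chi_3*chi_3)(C) conj(chi(C)):
  <chi_3*chi_3, chi_0> = (1/5)[1*(1)*conj(1) + 1*(exp(2*I*pi/5))*conj(1) + 1*(exp(4*I*pi/5))*conj(1) + 1*(exp(-4*I*pi/5))*conj(1) + 1*(exp(-2*I*pi/5))*conj(1)]
      = (1/5)[(1) + (exp(2*I*pi/5)) + (exp(4*I*pi/5)) + (exp(-4*I*pi/5)) + (exp(-2*I*pi/5))] = 0/5 = 0
  <chi_3*chi_3, chi_1> = (1/5)[1*(1)*conj(1) + 1*(exp(2*I*pi/5))*conj(exp(2*I*pi/5)) + 1*(exp(4*I*pi/5))*conj(exp(4*I*pi/5)) + 1*(exp(-4*I*pi/5))*conj(exp(-4*I*pi/5)) + 1*(exp(-2*I*pi/5))*conj(exp(-2*I*pi/5))]
      = (1/5)[(1) + (1) + (1) + (1) + (1)] = 5/5 = 1
  <chi_3*chi_3, chi_2> = (1/5)[1*(1)*conj(1) + 1*(exp(2*I*pi/5))*conj(exp(4*I*pi/5)) + 1*(exp(4*I*pi/5))*conj(exp(-2*I*pi/5)) + 1*(exp(-4*I*pi/5))*conj(exp(2*I*pi/5)) + 1*(exp(-2*I*pi/5))*conj(exp(-4*I*pi/5))]
      = (1/5)[(1) + (exp(-2*I*pi/5)) + (exp(-4*I*pi/5)) + (exp(4*I*pi/5)) + (exp(2*I*pi/5))] = 0/5 = 0
  <chi_3*chi_3, chi_3> = (1/5)[1*(1)*conj(1) + 1*(exp(2*I*pi/5))*conj(exp(-4*I*pi/5)) + 1*(exp(4*I*pi/5))*conj(exp(2*I*pi/5)) + 1*(exp(-4*I*pi/5))*conj(exp(-2*I*pi/5)) + 1*(exp(-2*I*pi/5))*conj(exp(4*I*pi/5))]
      = (1/5)[(1) + (exp(-4*I*pi/5)) + (exp(2*I*pi/5)) + (exp(-2*I*pi/5)) + (exp(4*I*pi/5))] = 0/5 = 0
  <chi_3*chi_3, chi_4> = (1/5)[1*(1)*conj(1) + 1*(exp(2*I*pi/5))*conj(exp(-2*I*pi/5)) + 1*(exp(4*I*pi/5))*conj(exp(-4*I*pi/5)) + 1*(exp(-4*I*pi/5))*conj(exp(4*I*pi/5)) + 1*(exp(-2*I*pi/5))*conj(exp(2*I*pi/5))]
      = (1/5)[(1) + (exp(4*I*pi/5)) + (exp(-2*I*pi/5)) + (exp(2*I*pi/5)) + (exp(-4*I*pi/5))] = 0/5 = 0
(Exp terms are combined using exp(i*s)*conj(exp(i*t)) = exp(i*(s-t)), and sums of them are collapsed using the identity that for every m > 1 the m distinct m-th roots of unity sum to 0, e.g. 1 + exp(2*I*pi/3) + exp(-2*I*pi/3) = 0.)
Hence the multiplicities are chi_1: 1. Dimension check: dim(chi_3)*dim(chi_3) = 1*1 = 1 and sum (mult * dim) = 1*1 = 1.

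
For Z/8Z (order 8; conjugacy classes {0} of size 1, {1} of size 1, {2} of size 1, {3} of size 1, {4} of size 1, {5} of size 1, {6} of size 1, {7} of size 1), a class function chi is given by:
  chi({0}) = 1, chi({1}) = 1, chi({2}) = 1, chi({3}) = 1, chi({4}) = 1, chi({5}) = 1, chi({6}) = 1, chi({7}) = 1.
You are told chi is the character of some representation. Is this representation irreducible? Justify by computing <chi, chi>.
Irreducible: <chi, chi> = 1.

Reasoning: <chi, chi> = (1/|G|) sum_C |C| * |chi(C)|^2 = (1/8)[1*|1|^2 + 1*|1|^2 + 1*|1|^2 + 1*|1|^2 + 1*|1|^2 + 1*|1|^2 + 1*|1|^2 + 1*|1|^2]
  = (1/8)[(1) + (1) + (1) + (1) + (1) + (1) + (1) + (1)] = 8/8 = 1.
(Exp terms are combined using exp(i*s)*conj(exp(i*t)) = exp(i*(s-t)), and sums of them are collapsed using the identity that for every m > 1 the m distinct m-th roots of unity sum to 0, e.g. 1 + exp(2*I*pi/3) + exp(-2*I*pi/3) = 0.)
A character is irreducible iff <chi, chi> = 1, so this representation is irreducible.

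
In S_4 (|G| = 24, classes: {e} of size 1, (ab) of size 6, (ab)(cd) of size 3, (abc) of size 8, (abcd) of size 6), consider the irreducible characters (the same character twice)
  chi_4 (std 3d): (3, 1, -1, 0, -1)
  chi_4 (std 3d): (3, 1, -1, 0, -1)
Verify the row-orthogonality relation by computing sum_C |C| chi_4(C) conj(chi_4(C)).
Sum = 24 = |G| = 24; so <chi_4, chi_4> = 1 (norm-1 confirms irreducibility).

Proof sketch: Compute term by term over conjugacy classes (|C| * chi_4(C) * conj(chi_4(C))):
  1*(3)*conj(3) + 6*(1)*conj(1) + 3*(-1)*conj(-1) + 8*(0)*conj(0) + 6*(-1)*conj(-1)
  = (9) + (6) + (3) + (0) + (6)
  = 24.
Dividing by |G| = 24 gives 24/24 = 1, matching the row-orthogonality relation <chi_4, chi_4> = [chi_4 = chi_4].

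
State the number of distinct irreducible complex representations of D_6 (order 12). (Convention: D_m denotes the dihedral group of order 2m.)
6

Details: The number of irreducible complex representations of a finite group equals its number of conjugacy classes. D_6 has 6 conjugacy classes (n/2 + 3 for n even), so D_6 (order 12) has exactly 6 irreducible complex representations.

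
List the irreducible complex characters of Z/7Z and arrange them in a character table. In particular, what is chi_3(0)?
Character table of Z/7Z (irreps indexed chi_0,...,chi_6 with chi_k(m) = zeta_7^(k*m), zeta_7 = exp(2*pi*i/7)):
  irrep \ class  {0} (size 1)  {1} (size 1)    {2} (size 1)    {3} (size 1)    {4} (size 1)    {5} (size 1)    {6} (size 1)  
  chi_0          1             1               1               1               1               1               1             
  chi_1          1             exp(2*I*pi/7)   exp(4*I*pi/7)   exp(6*I*pi/7)   exp(-6*I*pi/7)  exp(-4*I*pi/7)  exp(-2*I*pi/7)
  chi_2          1             exp(4*I*pi/7)   exp(-6*I*pi/7)  exp(-2*I*pi/7)  exp(2*I*pi/7)   exp(6*I*pi/7)   exp(-4*I*pi/7)
  chi_3          1             exp(6*I*pi/7)   exp(-2*I*pi/7)  exp(4*I*pi/7)   exp(-4*I*pi/7)  exp(2*I*pi/7)   exp(-6*I*pi/7)
  chi_4          1             exp(-6*I*pi/7)  exp(2*I*pi/7)   exp(-4*I*pi/7)  exp(4*I*pi/7)   exp(-2*I*pi/7)  exp(6*I*pi/7) 
  chi_5          1             exp(-4*I*pi/7)  exp(6*I*pi/7)   exp(2*I*pi/7)   exp(-2*I*pi/7)  exp(-6*I*pi/7)  exp(4*I*pi/7) 
  chi_6          1             exp(-2*I*pi/7)  exp(-4*I*pi/7)  exp(-6*I*pi/7)  exp(6*I*pi/7)   exp(4*I*pi/7)   exp(2*I*pi/7) 

Spot check: chi_3(0) = zeta_7^(3*0) = zeta_7^0 = 1.

Argument: Z/7Z is abelian, so all 7 irreducible complex representations are 1-dimensional. They are given by chi_k(m) = zeta_7^(k*m) for k = 0,...,6. Row orthogonality: sum_m chi_k(m) conj(chi_l(m)) = 7 * [k = l].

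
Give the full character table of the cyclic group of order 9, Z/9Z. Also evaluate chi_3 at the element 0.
Character table of Z/9Z (irreps indexed chi_0,...,chi_8 with chi_k(m) = zeta_9^(k*m), zeta_9 = exp(2*pi*i/9)):
  irrep \ class  {0} (size 1)  {1} (size 1)    {2} (size 1)    {3} (size 1)    {4} (size 1)    {5} (size 1)    {6} (size 1)    {7} (size 1)    {8} (size 1)  
  chi_0          1             1               1               1               1               1               1               1               1             
  chi_1          1             exp(2*I*pi/9)   exp(4*I*pi/9)   exp(2*I*pi/3)   exp(8*I*pi/9)   exp(-8*I*pi/9)  exp(-2*I*pi/3)  exp(-4*I*pi/9)  exp(-2*I*pi/9)
  chi_2          1             exp(4*I*pi/9)   exp(8*I*pi/9)   exp(-2*I*pi/3)  exp(-2*I*pi/9)  exp(2*I*pi/9)   exp(2*I*pi/3)   exp(-8*I*pi/9)  exp(-4*I*pi/9)
  chi_3          1             exp(2*I*pi/3)   exp(-2*I*pi/3)  1               exp(2*I*pi/3)   exp(-2*I*pi/3)  1               exp(2*I*pi/3)   exp(-2*I*pi/3)
  chi_4          1             exp(8*I*pi/9)   exp(-2*I*pi/9)  exp(2*I*pi/3)   exp(-4*I*pi/9)  exp(4*I*pi/9)   exp(-2*I*pi/3)  exp(2*I*pi/9)   exp(-8*I*pi/9)
  chi_5          1             exp(-8*I*pi/9)  exp(2*I*pi/9)   exp(-2*I*pi/3)  exp(4*I*pi/9)   exp(-4*I*pi/9)  exp(2*I*pi/3)   exp(-2*I*pi/9)  exp(8*I*pi/9) 
  chi_6          1             exp(-2*I*pi/3)  exp(2*I*pi/3)   1               exp(-2*I*pi/3)  exp(2*I*pi/3)   1               exp(-2*I*pi/3)  exp(2*I*pi/3) 
  chi_7          1             exp(-4*I*pi/9)  exp(-8*I*pi/9)  exp(2*I*pi/3)   exp(2*I*pi/9)   exp(-2*I*pi/9)  exp(-2*I*pi/3)  exp(8*I*pi/9)   exp(4*I*pi/9) 
  chi_8          1             exp(-2*I*pi/9)  exp(-4*I*pi/9)  exp(-2*I*pi/3)  exp(-8*I*pi/9)  exp(8*I*pi/9)   exp(2*I*pi/3)   exp(4*I*pi/9)   exp(2*I*pi/9) 

Spot check: chi_3(0) = zeta_9^(3*0) = zeta_9^0 = 1.

Details: Z/9Z is abelian, so all 9 irreducible complex representations are 1-dimensional. They are given by chi_k(m) = zeta_9^(k*m) for k = 0,...,8. Row orthogonality: sum_m chi_k(m) conj(chi_l(m)) = 9 * [k = l].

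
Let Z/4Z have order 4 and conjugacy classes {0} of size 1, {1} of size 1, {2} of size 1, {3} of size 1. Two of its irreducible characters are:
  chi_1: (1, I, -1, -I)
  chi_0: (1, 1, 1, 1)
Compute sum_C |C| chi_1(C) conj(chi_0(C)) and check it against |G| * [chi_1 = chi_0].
Sum = 0; so <chi_1, chi_0> = 0 (distinct irreducibles are orthogonal).

Compute term by term over conjugacy classes (|C| * chi_1(C) * conj(chi_0(C))):
  1*(1)*conj(1) + 1*(I)*conj(1) + 1*(-1)*conj(1) + 1*(-I)*conj(1)
  = (1) + (I) + (-1) + (-I)
  = 0.
(Exp terms are combined using exp(i*s)*conj(exp(i*t)) = exp(i*(s-t)), and sums of them are collapsed using the identity that for every m > 1 the m distinct m-th roots of unity sum to 0, e.g. 1 + exp(2*I*pi/3) + exp(-2*I*pi/3) = 0.)
Dividing by |G| = 4 gives 0/4 = 0, matching the row-orthogonality relation <chi_1, chi_0> = [chi_1 = chi_0].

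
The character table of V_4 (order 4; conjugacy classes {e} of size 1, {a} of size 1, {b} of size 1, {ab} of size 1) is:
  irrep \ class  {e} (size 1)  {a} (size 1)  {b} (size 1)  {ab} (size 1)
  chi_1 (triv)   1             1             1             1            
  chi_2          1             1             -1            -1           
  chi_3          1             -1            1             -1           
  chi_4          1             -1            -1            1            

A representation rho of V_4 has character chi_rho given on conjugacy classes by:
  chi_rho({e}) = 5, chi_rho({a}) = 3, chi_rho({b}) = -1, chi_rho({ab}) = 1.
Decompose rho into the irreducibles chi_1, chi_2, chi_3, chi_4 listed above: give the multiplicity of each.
Multiplicities: chi_1: 2, chi_2: 2, chi_3: 0, chi_4: 1.

Explanation: Use <chi_rho, chi> = (1/|G|) sum_C |C| * chi_rho(C) * conj(chi(C)) with |G| = 4 for each irreducible chi in the table:
  <chi_rho, chi_1> = (1/4)[1*(5)*conj(1) + 1*(3)*conj(1) + 1*(-1)*conj(1) + 1*(1)*conj(1)]
      = (1/4)[(5) + (3) + (-1) + (1)] = 8/4 = 2
  <chi_rho, chi_2> = (1/4)[1*(5)*conj(1) + 1*(3)*conj(1) + 1*(-1)*conj(-1) + 1*(1)*conj(-1)]
      = (1/4)[(5) + (3) + (1) + (-1)] = 8/4 = 2
  <chi_rho, chi_3> = (1/4)[1*(5)*conj(1) + 1*(3)*conj(-1) + 1*(-1)*conj(1) + 1*(1)*conj(-1)]
      = (1/4)[(5) + (-3) + (-1) + (-1)] = 0/4 = 0
  <chi_rho, chi_4> = (1/4)[1*(5)*conj(1) + 1*(3)*conj(-1) + 1*(-1)*conj(-1) + 1*(1)*conj(1)]
      = (1/4)[(5) + (-3) + (1) + (1)] = 4/4 = 1
Dimension check: dim(rho) = sum (mult * dim) = 2*1 + 2*1 + 0*1 + 1*1 = 5 = chi_rho(e) = 5.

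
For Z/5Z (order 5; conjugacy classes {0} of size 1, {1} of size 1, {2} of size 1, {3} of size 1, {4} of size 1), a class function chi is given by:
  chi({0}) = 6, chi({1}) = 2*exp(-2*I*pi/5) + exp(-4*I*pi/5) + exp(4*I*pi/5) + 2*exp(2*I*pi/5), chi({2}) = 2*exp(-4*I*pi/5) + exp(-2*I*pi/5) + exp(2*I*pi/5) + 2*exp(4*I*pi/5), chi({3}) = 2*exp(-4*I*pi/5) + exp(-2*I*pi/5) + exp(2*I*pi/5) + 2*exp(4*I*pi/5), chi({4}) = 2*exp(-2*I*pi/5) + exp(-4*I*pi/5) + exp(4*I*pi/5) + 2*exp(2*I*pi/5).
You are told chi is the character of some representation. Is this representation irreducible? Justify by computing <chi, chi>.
Not irreducible (reducible): <chi, chi> = 10 > 1.

<chi, chi> = (1/|G|) sum_C |C| * |chi(C)|^2 = (1/5)[1*|6|^2 + 1*|2*exp(-2*I*pi/5) + exp(-4*I*pi/5) + exp(4*I*pi/5) + 2*exp(2*I*pi/5)|^2 + 1*|2*exp(-4*I*pi/5) + exp(-2*I*pi/5) + exp(2*I*pi/5) + 2*exp(4*I*pi/5)|^2 + 1*|2*exp(-4*I*pi/5) + exp(-2*I*pi/5) + exp(2*I*pi/5) + 2*exp(4*I*pi/5)|^2 + 1*|2*exp(-2*I*pi/5) + exp(-4*I*pi/5) + exp(4*I*pi/5) + 2*exp(2*I*pi/5)|^2]
  = (1/5)[(36) + (10 + 5*exp(-2*I*pi/5) + 8*exp(-4*I*pi/5) + 8*exp(4*I*pi/5) + 5*exp(2*I*pi/5)) + (10 + 8*exp(-2*I*pi/5) + 5*exp(-4*I*pi/5) + 5*exp(4*I*pi/5) + 8*exp(2*I*pi/5)) + (10 + 8*exp(-2*I*pi/5) + 5*exp(-4*I*pi/5) + 5*exp(4*I*pi/5) + 8*exp(2*I*pi/5)) + (10 + 5*exp(-2*I*pi/5) + 8*exp(-4*I*pi/5) + 8*exp(4*I*pi/5) + 5*exp(2*I*pi/5))] = 50/5 = 10.
(Exp terms are combined using exp(i*s)*conj(exp(i*t)) = exp(i*(s-t)), and sums of them are collapsed using the identity that for every m > 1 the m distinct m-th roots of unity sum to 0, e.g. 1 + exp(2*I*pi/3) + exp(-2*I*pi/3) = 0.)
A character is irreducible iff <chi, chi> = 1, so this representation is reducible.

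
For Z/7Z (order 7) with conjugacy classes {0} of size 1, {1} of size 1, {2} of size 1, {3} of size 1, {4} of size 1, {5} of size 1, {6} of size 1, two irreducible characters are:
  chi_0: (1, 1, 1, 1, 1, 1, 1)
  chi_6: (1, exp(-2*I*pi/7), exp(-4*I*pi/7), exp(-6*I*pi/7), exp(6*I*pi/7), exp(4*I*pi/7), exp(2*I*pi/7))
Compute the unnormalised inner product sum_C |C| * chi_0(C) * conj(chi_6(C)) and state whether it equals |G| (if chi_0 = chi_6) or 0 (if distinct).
Sum = 0; so <chi_0, chi_6> = 0 (distinct irreducibles are orthogonal).

Working: Compute term by term over conjugacy classes (|C| * chi_0(C) * conj(chi_6(C))):
  1*(1)*conj(1) + 1*(1)*conj(exp(-2*I*pi/7)) + 1*(1)*conj(exp(-4*I*pi/7)) + 1*(1)*conj(exp(-6*I*pi/7)) + 1*(1)*conj(exp(6*I*pi/7)) + 1*(1)*conj(exp(4*I*pi/7)) + 1*(1)*conj(exp(2*I*pi/7))
  = (1) + (exp(2*I*pi/7)) + (exp(4*I*pi/7)) + (exp(6*I*pi/7)) + (exp(-6*I*pi/7)) + (exp(-4*I*pi/7)) + (exp(-2*I*pi/7))
  = 0.
(Exp terms are combined using exp(i*s)*conj(exp(i*t)) = exp(i*(s-t)), and sums of them are collapsed using the identity that for every m > 1 the m distinct m-th roots of unity sum to 0, e.g. 1 + exp(2*I*pi/3) + exp(-2*I*pi/3) = 0.)
Dividing by |G| = 7 gives 0/7 = 0, matching the row-orthogonality relation <chi_0, chi_6> = [chi_0 = chi_6].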